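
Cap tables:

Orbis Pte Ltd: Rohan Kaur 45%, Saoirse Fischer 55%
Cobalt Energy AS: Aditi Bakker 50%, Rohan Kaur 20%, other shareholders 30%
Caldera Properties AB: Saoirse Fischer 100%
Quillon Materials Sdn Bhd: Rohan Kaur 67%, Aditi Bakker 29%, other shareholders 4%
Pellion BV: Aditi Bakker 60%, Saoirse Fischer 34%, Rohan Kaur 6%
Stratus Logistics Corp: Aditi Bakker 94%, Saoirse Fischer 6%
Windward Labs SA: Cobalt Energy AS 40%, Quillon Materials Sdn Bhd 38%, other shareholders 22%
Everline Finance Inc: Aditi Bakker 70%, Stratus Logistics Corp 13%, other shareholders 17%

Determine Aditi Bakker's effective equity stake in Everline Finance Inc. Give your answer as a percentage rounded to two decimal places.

82.22%

Aditi reaches Everline along 2 paths.
Direct stake: 70% = 70%.
Via Stratus: 94% × 13% = 12.22%.
Total: 70% + 12.22% = 82.22%.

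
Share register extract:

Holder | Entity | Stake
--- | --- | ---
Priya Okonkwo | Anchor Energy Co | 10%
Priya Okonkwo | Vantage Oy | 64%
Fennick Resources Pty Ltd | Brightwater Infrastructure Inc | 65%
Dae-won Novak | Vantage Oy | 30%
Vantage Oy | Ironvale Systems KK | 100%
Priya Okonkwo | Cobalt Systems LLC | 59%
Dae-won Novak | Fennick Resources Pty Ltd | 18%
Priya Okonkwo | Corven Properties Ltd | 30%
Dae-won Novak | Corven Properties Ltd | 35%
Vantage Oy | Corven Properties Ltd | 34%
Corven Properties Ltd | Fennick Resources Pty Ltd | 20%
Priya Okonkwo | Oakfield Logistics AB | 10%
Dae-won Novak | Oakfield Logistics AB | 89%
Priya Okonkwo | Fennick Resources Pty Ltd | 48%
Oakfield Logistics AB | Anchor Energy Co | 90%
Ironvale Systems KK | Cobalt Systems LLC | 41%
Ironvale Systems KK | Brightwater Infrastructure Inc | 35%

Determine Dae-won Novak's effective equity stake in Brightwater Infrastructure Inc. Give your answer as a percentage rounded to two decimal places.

28.08%

Dae-won reaches Brightwater along 4 paths.
Via Vantage → Corven → Fennick: 30% × 34% × 20% × 65% = 1.326%.
Via Corven → Fennick: 35% × 20% × 65% = 4.55%.
Via Fennick: 18% × 65% = 11.7%.
Via Vantage → Ironvale: 30% × 100% × 35% = 10.5%.
Total: 1.326% + 4.55% + 11.7% + 10.5% = 28.076%.
Rounded: 28.08%.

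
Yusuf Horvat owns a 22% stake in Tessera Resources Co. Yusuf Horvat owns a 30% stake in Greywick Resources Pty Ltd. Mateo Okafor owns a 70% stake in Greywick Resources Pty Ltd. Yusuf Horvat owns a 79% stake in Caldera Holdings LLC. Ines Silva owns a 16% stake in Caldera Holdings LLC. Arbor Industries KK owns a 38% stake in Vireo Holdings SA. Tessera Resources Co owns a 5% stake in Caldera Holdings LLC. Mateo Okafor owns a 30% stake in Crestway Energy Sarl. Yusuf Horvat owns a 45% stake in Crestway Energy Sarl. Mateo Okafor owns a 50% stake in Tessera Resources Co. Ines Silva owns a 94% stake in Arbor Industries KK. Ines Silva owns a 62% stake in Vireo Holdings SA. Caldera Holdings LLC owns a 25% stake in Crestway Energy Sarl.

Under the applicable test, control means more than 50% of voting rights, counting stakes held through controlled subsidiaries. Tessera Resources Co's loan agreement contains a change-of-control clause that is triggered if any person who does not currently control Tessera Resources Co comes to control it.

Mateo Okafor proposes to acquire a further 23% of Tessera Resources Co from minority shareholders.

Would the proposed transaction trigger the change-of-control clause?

Yes

The purchase changes only Mateo's holdings, so Mateo is the only person who could newly come to control Tessera.
Mateo holds 70% of Greywick, so Mateo controls Greywick.
In Tessera, Mateo's side holds only 50%, not > 50%.
So before the transaction, Mateo does not control Tessera.
After the purchase, Mateo's direct stake in Tessera rises to 50% + 23% = 73%.
Mateo holds 73% of Tessera, so Mateo controls Tessera.
Mateo did not control Tessera before and does after, so the clause is triggered.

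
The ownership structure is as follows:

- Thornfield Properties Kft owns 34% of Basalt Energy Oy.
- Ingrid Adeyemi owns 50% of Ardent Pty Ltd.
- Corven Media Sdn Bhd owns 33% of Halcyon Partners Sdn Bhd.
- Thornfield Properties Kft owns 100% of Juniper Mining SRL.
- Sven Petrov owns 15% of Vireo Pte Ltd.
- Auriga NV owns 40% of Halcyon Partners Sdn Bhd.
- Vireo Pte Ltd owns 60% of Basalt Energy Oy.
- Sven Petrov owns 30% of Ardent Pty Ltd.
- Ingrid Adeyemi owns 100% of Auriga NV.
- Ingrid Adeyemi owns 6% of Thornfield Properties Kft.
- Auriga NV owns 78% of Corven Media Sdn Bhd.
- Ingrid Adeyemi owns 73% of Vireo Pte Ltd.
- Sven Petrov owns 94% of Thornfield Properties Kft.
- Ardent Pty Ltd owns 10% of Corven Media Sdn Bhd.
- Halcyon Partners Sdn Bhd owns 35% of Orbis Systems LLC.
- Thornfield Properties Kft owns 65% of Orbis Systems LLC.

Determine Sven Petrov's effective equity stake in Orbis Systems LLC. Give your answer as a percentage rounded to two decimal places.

Sven reaches Orbis along 2 paths.
Via Ardent → Corven → Halcyon: 30% × 10% × 33% × 35% = 0.3465%.
Via Thornfield: 94% × 65% = 61.1%.
Total: 0.3465% + 61.1% = 61.4465%.
Rounded: 61.45%.

61.45%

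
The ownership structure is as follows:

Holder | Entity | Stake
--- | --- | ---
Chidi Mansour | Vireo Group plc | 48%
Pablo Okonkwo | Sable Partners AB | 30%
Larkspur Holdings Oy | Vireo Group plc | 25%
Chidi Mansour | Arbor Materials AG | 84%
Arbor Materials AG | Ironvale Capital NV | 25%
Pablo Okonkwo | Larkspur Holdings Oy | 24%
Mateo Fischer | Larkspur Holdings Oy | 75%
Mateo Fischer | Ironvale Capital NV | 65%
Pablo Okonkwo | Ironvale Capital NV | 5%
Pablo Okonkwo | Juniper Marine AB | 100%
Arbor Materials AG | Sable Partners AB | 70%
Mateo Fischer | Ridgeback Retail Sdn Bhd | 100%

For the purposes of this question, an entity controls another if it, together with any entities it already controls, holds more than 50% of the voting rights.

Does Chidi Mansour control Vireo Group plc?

Chidi holds 84% of Arbor, so Chidi controls Arbor.
Arbor holds 70% of Sable, so Chidi controls Sable.
In Vireo, Chidi's side holds only 48%, not > 50%.
So Chidi does not control Vireo.

No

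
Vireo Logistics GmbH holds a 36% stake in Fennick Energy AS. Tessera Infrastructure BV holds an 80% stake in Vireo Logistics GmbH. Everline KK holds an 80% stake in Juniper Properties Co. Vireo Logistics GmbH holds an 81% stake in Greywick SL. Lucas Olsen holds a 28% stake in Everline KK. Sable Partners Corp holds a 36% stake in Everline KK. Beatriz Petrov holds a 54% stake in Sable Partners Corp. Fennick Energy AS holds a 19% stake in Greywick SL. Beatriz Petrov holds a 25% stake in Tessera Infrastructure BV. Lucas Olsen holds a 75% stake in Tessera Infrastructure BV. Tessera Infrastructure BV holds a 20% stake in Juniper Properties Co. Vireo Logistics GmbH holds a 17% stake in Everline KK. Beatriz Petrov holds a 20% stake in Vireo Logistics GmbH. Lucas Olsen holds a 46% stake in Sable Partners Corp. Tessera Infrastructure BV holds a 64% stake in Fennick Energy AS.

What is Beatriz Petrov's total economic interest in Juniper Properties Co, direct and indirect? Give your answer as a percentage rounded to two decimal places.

Beatriz reaches Juniper along 4 paths.
Via Sable → Everline: 54% × 36% × 80% = 15.552%.
Via Tessera → Vireo → Everline: 25% × 80% × 17% × 80% = 2.72%.
Via Vireo → Everline: 20% × 17% × 80% = 2.72%.
Via Tessera: 25% × 20% = 5%.
Total: 15.552% + 2.72% + 2.72% + 5% = 25.992%.
Rounded: 25.99%.

25.99%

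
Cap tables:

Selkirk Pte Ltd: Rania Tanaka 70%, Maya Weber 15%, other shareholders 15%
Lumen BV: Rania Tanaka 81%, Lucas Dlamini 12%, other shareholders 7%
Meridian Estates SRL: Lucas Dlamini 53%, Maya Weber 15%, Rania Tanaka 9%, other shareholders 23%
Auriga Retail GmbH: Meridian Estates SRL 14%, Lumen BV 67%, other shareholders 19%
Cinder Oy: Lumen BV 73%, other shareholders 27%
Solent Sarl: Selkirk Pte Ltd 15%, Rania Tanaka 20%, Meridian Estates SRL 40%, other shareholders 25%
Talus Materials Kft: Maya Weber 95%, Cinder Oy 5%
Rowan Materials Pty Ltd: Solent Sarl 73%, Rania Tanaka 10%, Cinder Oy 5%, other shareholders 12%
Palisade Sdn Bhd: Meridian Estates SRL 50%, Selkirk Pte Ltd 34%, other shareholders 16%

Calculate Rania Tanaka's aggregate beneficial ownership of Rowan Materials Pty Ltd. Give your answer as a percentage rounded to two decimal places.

Rania reaches Rowan along 5 paths.
Via Selkirk → Solent: 70% × 15% × 73% = 7.665%.
Via Solent: 20% × 73% = 14.6%.
Via Meridian → Solent: 9% × 40% × 73% = 2.628%.
Direct stake: 10% = 10%.
Via Lumen → Cinder: 81% × 73% × 5% = 2.9565%.
Total: 7.665% + 14.6% + 2.628% + 10% + 2.9565% = 37.8495%.
Rounded: 37.85%.

37.85%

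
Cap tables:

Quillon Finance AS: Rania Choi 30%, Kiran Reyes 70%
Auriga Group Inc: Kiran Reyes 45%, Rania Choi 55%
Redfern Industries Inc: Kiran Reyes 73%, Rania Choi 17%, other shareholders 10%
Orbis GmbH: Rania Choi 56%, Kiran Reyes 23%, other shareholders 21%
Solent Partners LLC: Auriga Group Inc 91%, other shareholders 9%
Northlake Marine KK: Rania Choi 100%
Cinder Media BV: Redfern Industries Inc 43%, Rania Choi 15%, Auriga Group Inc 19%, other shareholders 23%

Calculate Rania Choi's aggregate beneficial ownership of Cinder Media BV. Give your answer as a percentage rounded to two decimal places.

Rania reaches Cinder along 3 paths.
Via Redfern: 17% × 43% = 7.31%.
Direct stake: 15% = 15%.
Via Auriga: 55% × 19% = 10.45%.
Total: 7.31% + 15% + 10.45% = 32.76%.

32.76%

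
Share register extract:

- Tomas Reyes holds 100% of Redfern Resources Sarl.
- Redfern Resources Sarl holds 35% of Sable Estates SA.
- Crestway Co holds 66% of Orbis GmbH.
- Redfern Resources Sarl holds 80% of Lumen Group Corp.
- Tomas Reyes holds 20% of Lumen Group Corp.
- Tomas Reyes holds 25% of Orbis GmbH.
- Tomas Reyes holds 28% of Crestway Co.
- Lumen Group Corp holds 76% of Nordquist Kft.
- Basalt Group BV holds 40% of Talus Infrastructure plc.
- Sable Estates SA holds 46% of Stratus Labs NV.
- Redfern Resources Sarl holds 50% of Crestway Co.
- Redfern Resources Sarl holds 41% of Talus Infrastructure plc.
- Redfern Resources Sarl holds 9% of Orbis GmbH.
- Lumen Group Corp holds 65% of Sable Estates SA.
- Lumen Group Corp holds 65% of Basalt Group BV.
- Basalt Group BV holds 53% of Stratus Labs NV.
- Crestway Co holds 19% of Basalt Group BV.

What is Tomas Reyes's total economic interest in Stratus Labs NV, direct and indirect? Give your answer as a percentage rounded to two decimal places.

Tomas reaches Stratus along 7 paths.
Via Redfern → Sable: 100% × 35% × 46% = 16.1%.
Via Redfern → Lumen → Sable: 100% × 80% × 65% × 46% = 23.92%.
Via Lumen → Sable: 20% × 65% × 46% = 5.98%.
Via Redfern → Lumen → Basalt: 100% × 80% × 65% × 53% = 27.56%.
Via Lumen → Basalt: 20% × 65% × 53% = 6.89%.
Via Redfern → Crestway → Basalt: 100% × 50% × 19% × 53% = 5.035%.
Via Crestway → Basalt: 28% × 19% × 53% = 2.8196%.
Total: 16.1% + 23.92% + 5.98% + 27.56% + 6.89% + 5.035% + 2.8196% = 88.3046%.
Rounded: 88.30%.

88.30%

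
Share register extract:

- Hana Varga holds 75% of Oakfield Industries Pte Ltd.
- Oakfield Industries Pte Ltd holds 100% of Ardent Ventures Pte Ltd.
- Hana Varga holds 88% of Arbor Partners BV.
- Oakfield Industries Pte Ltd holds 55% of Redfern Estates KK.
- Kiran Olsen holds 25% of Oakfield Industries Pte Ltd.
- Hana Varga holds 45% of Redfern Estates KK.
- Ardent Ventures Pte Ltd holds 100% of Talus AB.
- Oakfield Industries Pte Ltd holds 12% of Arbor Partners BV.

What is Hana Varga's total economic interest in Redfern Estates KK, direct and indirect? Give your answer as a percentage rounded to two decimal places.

86.25%

Hana reaches Redfern along 2 paths.
Direct stake: 45% = 45%.
Via Oakfield: 75% × 55% = 41.25%.
Total: 45% + 41.25% = 86.25%.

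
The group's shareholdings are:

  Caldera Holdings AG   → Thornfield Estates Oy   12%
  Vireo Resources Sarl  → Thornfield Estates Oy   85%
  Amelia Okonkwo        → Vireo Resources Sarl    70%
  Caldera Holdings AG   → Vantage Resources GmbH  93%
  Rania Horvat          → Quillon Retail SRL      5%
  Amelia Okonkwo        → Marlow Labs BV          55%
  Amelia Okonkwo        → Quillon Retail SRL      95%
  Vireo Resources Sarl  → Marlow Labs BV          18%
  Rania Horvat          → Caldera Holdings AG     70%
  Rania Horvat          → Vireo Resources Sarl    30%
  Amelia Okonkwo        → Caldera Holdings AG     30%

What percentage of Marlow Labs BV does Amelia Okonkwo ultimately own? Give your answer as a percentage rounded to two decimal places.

67.60%

Amelia reaches Marlow along 2 paths.
Direct stake: 55% = 55%.
Via Vireo: 70% × 18% = 12.6%.
Total: 55% + 12.6% = 67.6%.
Rounded: 67.60%.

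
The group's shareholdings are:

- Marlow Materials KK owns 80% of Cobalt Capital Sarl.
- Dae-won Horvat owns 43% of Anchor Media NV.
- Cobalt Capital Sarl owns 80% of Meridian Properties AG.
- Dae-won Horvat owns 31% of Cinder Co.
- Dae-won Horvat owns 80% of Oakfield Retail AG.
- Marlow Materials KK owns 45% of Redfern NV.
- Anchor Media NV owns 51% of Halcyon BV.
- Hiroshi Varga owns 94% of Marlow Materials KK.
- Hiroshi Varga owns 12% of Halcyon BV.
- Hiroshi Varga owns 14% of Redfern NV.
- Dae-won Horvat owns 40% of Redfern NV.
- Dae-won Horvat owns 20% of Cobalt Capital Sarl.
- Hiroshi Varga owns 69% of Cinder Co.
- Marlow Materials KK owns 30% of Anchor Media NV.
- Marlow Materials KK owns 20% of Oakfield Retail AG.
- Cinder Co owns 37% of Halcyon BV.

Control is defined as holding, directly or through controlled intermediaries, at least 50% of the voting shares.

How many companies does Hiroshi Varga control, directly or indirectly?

Hiroshi holds 69% of Cinder, so Hiroshi controls Cinder.
Hiroshi holds 94% of Marlow, so Hiroshi controls Marlow.
Marlow holds 80% of Cobalt, so Hiroshi controls Cobalt.
Hiroshi and Marlow together hold 14% + 45% = 59% of Redfern, so Hiroshi controls Redfern.
Cobalt holds 80% of Meridian, so Hiroshi controls Meridian.
No other company's threshold is met.
Hiroshi controls 5 companies.

5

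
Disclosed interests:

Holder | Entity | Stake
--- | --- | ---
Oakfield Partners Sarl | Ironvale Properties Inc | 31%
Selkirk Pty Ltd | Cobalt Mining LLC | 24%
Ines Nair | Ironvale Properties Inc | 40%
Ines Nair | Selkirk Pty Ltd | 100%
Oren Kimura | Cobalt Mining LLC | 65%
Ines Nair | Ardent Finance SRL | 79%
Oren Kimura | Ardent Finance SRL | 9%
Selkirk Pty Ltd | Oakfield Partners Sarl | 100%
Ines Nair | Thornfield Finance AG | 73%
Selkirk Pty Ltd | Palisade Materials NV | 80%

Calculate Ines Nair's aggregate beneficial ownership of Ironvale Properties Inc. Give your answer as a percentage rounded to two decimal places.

Ines reaches Ironvale along 2 paths.
Direct stake: 40% = 40%.
Via Selkirk → Oakfield: 100% × 100% × 31% = 31%.
Total: 40% + 31% = 71%.
Rounded: 71.00%.

71.00%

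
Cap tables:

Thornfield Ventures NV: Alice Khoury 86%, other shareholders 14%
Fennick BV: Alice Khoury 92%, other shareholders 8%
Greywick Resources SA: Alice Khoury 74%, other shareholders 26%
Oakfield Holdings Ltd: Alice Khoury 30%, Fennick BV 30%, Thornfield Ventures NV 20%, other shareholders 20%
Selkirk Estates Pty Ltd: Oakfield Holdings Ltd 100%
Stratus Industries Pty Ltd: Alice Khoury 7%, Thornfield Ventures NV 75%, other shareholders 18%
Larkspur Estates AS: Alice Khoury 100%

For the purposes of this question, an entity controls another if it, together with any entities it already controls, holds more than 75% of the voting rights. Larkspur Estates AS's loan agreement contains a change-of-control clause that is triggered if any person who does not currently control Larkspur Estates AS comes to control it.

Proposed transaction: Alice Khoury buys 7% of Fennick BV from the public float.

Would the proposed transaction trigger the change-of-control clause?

No

The purchase changes only Alice's holdings, so Alice is the only person who could newly come to control Larkspur.
Alice holds 100% of Larkspur, so Alice controls Larkspur.
So Alice already controls Larkspur before the transaction.
After the purchase, Alice's direct stake in Fennick rises to 92% + 7% = 99%.
Alice controlled Larkspur already, so this is not a new person acquiring control; every other person's position is unchanged or reduced.
No new person acquires control, so the clause is not triggered.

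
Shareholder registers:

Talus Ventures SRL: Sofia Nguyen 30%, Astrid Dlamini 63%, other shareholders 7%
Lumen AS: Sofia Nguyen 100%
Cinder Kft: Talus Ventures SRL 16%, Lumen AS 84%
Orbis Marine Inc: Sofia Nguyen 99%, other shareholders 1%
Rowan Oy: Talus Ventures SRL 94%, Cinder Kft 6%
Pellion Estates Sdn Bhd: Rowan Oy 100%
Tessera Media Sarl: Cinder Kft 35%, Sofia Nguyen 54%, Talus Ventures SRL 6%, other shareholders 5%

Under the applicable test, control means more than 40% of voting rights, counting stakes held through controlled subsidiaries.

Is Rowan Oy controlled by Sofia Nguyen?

Sofia holds 100% of Lumen, so Sofia controls Lumen.
Lumen holds 84% of Cinder, so Sofia controls Cinder.
Sofia holds 99% of Orbis, so Sofia controls Orbis.
Cinder and Sofia together hold 35% + 54% = 89% of Tessera, so Sofia controls Tessera.
In Rowan, Sofia's side holds only 6%, not > 40%.
So Sofia does not control Rowan.

No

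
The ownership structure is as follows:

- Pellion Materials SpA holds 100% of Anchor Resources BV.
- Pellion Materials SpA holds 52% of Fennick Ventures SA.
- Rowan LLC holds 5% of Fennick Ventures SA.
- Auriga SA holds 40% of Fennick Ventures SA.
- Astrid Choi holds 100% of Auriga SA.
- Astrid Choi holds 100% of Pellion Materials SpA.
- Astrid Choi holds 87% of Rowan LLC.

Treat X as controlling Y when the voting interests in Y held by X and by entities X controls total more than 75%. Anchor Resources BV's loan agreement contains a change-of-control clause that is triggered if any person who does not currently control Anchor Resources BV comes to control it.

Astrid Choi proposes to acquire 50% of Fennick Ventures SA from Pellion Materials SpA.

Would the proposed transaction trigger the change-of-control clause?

No

The purchase adds only to Astrid's holdings (Pellion's stake shrinks), so Astrid is the only person who could newly come to control Anchor.
Astrid holds 100% of Pellion, so Astrid controls Pellion.
Pellion holds 100% of Anchor, so Astrid controls Anchor.
So Astrid already controls Anchor before the transaction.
After the purchase, Astrid holds 50% of Fennick directly, and Pellion's stake falls to 2%.
Astrid controlled Anchor already, so this is not a new person acquiring control; every other person's position is unchanged or reduced.
No new person acquires control, so the clause is not triggered.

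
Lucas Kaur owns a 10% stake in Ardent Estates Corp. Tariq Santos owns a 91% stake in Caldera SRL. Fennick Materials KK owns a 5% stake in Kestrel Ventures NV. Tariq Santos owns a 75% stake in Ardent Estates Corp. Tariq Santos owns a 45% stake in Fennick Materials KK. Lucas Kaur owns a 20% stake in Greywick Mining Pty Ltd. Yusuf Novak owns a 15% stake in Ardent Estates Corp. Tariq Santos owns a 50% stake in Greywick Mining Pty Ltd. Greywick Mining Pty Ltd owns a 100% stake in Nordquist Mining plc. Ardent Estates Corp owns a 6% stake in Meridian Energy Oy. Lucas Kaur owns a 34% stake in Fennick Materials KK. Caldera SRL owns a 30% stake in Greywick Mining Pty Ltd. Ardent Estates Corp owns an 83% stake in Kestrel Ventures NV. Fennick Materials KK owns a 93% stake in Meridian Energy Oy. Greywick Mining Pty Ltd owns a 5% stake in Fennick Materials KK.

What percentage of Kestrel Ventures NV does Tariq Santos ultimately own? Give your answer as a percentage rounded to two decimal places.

Tariq reaches Kestrel along 4 paths.
Via Ardent: 75% × 83% = 62.25%.
Via Fennick: 45% × 5% = 2.25%.
Via Greywick → Fennick: 50% × 5% × 5% = 0.125%.
Via Caldera → Greywick → Fennick: 91% × 30% × 5% × 5% = 0.06825%.
Total: 62.25% + 2.25% + 0.125% + 0.06825% = 64.69325%.
Rounded: 64.69%.

64.69%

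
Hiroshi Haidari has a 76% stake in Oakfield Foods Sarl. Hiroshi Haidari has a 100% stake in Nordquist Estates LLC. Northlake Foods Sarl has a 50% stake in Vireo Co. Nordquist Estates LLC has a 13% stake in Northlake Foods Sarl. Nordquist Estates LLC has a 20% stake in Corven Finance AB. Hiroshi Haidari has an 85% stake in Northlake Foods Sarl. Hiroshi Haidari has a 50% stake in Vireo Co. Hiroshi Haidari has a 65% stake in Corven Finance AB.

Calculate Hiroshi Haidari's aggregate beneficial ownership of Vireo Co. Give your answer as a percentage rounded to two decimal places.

Hiroshi reaches Vireo along 3 paths.
Via Northlake: 85% × 50% = 42.5%.
Via Nordquist → Northlake: 100% × 13% × 50% = 6.5%.
Direct stake: 50% = 50%.
Total: 42.5% + 6.5% + 50% = 99%.
Rounded: 99.00%.

99.00%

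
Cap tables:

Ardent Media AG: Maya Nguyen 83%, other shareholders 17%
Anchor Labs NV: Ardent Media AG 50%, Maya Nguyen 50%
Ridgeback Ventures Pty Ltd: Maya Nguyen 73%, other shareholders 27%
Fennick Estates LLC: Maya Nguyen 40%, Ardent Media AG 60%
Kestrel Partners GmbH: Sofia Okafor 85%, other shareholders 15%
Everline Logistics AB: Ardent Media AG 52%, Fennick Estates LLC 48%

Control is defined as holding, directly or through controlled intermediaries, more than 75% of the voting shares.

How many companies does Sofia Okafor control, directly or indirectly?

1

Sofia holds 85% of Kestrel, so Sofia controls Kestrel.
No other company's threshold is met.
Sofia controls 1 company.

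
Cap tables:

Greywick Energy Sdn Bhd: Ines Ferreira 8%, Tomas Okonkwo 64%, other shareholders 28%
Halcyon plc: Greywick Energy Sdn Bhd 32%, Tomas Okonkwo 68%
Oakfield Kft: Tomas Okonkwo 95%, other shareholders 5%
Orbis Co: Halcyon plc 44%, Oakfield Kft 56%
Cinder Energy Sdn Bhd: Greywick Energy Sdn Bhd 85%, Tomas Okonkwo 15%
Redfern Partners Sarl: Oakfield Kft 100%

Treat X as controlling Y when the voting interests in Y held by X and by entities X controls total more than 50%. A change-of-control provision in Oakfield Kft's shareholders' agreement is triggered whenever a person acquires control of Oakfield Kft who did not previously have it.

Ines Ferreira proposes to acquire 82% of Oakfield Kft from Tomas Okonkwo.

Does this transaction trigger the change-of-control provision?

The purchase adds only to Ines's holdings (Tomas's stake shrinks), so Ines is the only person who could newly come to control Oakfield.
Ines's largest direct stake is 8% in Greywick, which does not meet the threshold, so Ines controls no company.
Neither Ines nor any entity Ines controls holds any voting interest in Oakfield.
So before the transaction, Ines does not control Oakfield.
After the purchase, Ines holds 82% of Oakfield directly, and Tomas's stake falls to 13%.
Ines holds 82% of Oakfield, so Ines controls Oakfield.
Ines did not control Oakfield before and does after, so the clause is triggered.

Yes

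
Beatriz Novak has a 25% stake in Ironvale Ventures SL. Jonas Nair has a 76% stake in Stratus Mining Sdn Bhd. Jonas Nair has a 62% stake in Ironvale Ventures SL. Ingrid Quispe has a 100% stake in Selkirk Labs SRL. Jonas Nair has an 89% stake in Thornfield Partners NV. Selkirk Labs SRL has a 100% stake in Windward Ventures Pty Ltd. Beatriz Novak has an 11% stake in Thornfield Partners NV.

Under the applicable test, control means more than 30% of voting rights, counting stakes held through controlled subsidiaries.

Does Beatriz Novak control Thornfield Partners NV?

No

Beatriz's largest direct stake is 25% in Ironvale, which does not meet the threshold, so Beatriz controls no company.
In Thornfield, Beatriz's side holds only 11%, not > 30%.
So Beatriz does not control Thornfield.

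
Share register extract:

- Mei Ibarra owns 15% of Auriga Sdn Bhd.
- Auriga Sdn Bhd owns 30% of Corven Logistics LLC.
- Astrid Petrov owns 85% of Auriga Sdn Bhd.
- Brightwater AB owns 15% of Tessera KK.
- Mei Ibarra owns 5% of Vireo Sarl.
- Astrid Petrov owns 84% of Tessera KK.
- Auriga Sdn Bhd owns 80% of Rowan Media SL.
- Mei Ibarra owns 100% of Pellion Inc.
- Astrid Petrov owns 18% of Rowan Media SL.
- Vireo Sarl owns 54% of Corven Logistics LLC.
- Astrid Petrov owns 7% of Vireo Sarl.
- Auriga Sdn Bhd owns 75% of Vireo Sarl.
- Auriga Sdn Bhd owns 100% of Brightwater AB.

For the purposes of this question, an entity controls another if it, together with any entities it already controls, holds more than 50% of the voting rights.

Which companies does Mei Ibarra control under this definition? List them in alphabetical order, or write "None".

Pellion Inc

Mei holds 100% of Pellion, so Mei controls Pellion.
No other company's threshold is met.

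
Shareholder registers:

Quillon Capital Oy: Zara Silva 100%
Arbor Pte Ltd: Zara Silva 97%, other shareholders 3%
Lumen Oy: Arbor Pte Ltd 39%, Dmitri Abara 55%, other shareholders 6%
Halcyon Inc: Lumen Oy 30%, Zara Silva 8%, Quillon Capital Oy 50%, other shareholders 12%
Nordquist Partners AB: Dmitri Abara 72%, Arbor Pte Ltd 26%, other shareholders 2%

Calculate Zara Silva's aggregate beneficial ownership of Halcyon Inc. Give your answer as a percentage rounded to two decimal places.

69.35%

Zara reaches Halcyon along 3 paths.
Via Arbor → Lumen: 97% × 39% × 30% = 11.349%.
Direct stake: 8% = 8%.
Via Quillon: 100% × 50% = 50%.
Total: 11.349% + 8% + 50% = 69.349%.
Rounded: 69.35%.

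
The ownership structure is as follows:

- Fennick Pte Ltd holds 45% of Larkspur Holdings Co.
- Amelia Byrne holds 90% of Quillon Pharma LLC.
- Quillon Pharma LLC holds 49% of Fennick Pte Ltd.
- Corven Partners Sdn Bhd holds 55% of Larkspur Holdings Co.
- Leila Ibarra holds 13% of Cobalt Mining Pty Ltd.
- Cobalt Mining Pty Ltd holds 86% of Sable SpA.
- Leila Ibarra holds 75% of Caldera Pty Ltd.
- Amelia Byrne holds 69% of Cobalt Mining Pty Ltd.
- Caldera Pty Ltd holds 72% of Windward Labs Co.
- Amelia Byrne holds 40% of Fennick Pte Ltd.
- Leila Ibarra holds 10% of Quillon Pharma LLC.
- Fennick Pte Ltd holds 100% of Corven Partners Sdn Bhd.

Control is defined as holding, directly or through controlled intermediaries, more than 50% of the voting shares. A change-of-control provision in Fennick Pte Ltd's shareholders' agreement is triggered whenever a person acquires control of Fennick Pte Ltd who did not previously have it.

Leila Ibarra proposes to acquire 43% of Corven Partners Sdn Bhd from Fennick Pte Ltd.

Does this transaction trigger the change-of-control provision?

The purchase adds only to Leila's holdings (Fennick's stake shrinks), so Leila is the only person who could newly come to control Fennick.
Leila holds 75% of Caldera, so Leila controls Caldera.
Caldera holds 72% of Windward, so Leila controls Windward.
Neither Leila nor any entity Leila controls holds any voting interest in Fennick.
So before the transaction, Leila does not control Fennick.
After the purchase, Leila holds 43% of Corven directly, and Fennick's stake falls to 57%.
Leila's side now holds 43% of Corven, not > 50%, so Leila still does not control Corven.
After the transaction, neither Leila nor any entity Leila controls holds a voting interest in Fennick, so Leila still does not control it.
No new person acquires control, so the clause is not triggered.

No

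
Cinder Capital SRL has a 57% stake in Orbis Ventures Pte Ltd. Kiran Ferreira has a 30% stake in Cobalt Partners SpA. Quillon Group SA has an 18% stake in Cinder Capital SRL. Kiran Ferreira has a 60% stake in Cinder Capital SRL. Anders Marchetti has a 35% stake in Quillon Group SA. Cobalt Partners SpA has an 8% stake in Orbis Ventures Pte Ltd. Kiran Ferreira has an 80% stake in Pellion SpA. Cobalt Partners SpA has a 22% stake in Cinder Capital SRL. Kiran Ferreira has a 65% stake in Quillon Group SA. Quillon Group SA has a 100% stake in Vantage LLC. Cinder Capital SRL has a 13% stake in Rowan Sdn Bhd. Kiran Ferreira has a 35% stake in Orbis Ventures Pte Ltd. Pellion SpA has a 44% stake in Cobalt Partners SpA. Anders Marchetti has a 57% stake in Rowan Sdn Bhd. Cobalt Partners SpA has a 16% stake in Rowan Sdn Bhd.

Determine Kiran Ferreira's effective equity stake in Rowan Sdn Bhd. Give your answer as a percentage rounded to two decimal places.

21.62%

Kiran reaches Rowan along 6 paths.
Via Cinder: 60% × 13% = 7.8%.
Via Quillon → Cinder: 65% × 18% × 13% = 1.521%.
Via Cobalt → Cinder: 30% × 22% × 13% = 0.858%.
Via Pellion → Cobalt → Cinder: 80% × 44% × 22% × 13% = 1.00672%.
Via Cobalt: 30% × 16% = 4.8%.
Via Pellion → Cobalt: 80% × 44% × 16% = 5.632%.
Total: 7.8% + 1.521% + 0.858% + 1.00672% + 4.8% + 5.632% = 21.61772%.
Rounded: 21.62%.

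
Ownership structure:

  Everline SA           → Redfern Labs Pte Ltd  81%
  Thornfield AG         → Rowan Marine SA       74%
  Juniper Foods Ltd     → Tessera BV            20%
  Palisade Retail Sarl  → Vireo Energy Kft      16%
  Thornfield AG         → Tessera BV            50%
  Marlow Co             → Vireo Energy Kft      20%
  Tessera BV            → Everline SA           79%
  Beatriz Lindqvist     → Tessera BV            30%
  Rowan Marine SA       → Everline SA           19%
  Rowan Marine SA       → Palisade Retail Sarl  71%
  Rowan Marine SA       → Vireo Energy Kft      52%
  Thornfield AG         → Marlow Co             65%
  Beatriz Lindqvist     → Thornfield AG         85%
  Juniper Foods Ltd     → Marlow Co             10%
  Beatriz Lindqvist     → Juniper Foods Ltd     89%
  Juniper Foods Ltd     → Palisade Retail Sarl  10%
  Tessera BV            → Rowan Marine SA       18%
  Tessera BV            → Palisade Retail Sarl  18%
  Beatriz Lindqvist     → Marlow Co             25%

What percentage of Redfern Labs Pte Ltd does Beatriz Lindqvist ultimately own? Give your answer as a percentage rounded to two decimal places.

69.96%

Beatriz reaches Redfern along 7 paths.
Via Thornfield → Tessera → Everline: 85% × 50% × 79% × 81% = 27.19575%.
Via Tessera → Everline: 30% × 79% × 81% = 19.197%.
Via Juniper → Tessera → Everline: 89% × 20% × 79% × 81% = 11.39022%.
Via Thornfield → Rowan → Everline: 85% × 74% × 19% × 81% = 9.68031%.
Via Thornfield → Tessera → Rowan → Everline: 85% × 50% × 18% × 19% × 81% = 1.177335%.
Via Tessera → Rowan → Everline: 30% × 18% × 19% × 81% = 0.83106%.
Via Juniper → Tessera → Rowan → Everline: 89% × 20% × 18% × 19% × 81% = 0.4930956%.
Total: 27.19575% + 19.197% + 11.39022% + 9.68031% + 1.177335% + 0.83106% + 0.4930956% = 69.9647706%.
Rounded: 69.96%.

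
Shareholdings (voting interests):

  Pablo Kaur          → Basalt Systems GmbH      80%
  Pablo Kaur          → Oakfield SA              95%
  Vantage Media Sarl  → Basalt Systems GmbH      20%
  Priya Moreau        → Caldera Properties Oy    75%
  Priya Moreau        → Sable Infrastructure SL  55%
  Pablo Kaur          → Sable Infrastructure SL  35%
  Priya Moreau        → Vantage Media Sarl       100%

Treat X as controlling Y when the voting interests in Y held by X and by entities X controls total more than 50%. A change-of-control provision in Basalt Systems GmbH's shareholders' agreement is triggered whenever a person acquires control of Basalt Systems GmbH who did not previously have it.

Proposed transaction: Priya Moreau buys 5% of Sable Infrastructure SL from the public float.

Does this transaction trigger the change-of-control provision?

The purchase changes only Priya's holdings, so Priya is the only person who could newly come to control Basalt.
Priya holds 100% of Vantage, so Priya controls Vantage.
Priya holds 55% of Sable, so Priya controls Sable.
Priya holds 75% of Caldera, so Priya controls Caldera.
In Basalt, Priya's side holds only 20%, not > 50%.
So before the transaction, Priya does not control Basalt.
After the purchase, Priya's direct stake in Sable rises to 55% + 5% = 60%.
Priya holds 60% of Sable, so Priya controls Sable.
After the transaction, Priya's side holds 20% of Basalt, not > 50%, so Priya still does not control Basalt.
No new person acquires control, so the clause is not triggered.

No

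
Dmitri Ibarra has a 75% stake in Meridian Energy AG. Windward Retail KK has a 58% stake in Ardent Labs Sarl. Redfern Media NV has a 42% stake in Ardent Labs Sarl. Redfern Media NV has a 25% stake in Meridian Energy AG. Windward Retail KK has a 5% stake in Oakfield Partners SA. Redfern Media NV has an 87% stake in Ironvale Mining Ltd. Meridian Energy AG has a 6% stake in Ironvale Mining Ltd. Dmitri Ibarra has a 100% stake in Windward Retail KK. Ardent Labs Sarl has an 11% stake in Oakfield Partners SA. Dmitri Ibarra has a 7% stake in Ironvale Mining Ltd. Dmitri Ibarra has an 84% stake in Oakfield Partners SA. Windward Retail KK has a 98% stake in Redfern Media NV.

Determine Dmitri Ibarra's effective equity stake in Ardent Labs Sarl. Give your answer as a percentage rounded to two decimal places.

Dmitri reaches Ardent along 2 paths.
Via Windward → Redfern: 100% × 98% × 42% = 41.16%.
Via Windward: 100% × 58% = 58%.
Total: 41.16% + 58% = 99.16%.

99.16%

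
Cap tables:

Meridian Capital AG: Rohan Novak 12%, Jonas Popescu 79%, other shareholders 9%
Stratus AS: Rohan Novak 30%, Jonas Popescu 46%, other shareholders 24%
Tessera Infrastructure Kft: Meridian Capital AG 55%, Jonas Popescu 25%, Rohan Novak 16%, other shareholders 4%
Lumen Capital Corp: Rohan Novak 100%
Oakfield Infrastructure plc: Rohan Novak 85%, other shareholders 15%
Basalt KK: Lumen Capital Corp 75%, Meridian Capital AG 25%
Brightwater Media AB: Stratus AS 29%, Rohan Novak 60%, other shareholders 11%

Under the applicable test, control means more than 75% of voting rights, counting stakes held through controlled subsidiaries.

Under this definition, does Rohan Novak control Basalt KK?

No

Rohan holds 100% of Lumen, so Rohan controls Lumen.
Rohan holds 85% of Oakfield, so Rohan controls Oakfield.
In Basalt, Rohan's side holds only 75%, not > 75%.
So Rohan does not control Basalt.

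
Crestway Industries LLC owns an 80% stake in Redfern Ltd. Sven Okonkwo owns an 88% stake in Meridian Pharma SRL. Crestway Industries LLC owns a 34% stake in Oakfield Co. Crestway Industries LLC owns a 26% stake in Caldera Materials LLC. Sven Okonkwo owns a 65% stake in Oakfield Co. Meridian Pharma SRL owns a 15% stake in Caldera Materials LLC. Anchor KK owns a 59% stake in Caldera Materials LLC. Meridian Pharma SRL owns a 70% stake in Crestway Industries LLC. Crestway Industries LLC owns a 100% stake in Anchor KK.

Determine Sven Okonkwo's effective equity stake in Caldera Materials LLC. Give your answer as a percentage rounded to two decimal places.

Sven reaches Caldera along 3 paths.
Via Meridian → Crestway → Anchor: 88% × 70% × 100% × 59% = 36.344%.
Via Meridian → Crestway: 88% × 70% × 26% = 16.016%.
Via Meridian: 88% × 15% = 13.2%.
Total: 36.344% + 16.016% + 13.2% = 65.56%.

65.56%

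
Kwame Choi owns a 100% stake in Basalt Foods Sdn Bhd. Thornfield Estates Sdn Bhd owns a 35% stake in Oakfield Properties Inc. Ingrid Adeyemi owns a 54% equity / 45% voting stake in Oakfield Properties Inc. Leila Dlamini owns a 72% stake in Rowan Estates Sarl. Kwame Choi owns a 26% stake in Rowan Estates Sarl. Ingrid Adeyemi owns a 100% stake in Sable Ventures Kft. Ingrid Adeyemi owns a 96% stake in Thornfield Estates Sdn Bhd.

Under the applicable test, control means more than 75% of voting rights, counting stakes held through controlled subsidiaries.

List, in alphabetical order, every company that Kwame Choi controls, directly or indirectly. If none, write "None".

Kwame holds 100% of Basalt, so Kwame controls Basalt.
No other company's threshold is met.

Basalt Foods Sdn Bhd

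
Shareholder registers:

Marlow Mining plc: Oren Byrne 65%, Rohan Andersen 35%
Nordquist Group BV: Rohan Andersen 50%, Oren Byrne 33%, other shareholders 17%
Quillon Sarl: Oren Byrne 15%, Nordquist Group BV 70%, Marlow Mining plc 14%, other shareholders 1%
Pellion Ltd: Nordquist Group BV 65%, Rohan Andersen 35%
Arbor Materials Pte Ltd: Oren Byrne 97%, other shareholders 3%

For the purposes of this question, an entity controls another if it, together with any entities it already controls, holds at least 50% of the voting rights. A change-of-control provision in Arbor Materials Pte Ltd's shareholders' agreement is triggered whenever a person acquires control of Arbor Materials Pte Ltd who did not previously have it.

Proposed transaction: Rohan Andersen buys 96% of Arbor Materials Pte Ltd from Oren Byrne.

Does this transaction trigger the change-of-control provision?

The purchase adds only to Rohan's holdings (Oren's stake shrinks), so Rohan is the only person who could newly come to control Arbor.
Rohan holds 50% of Nordquist, so Rohan controls Nordquist.
Nordquist holds 70% of Quillon, so Rohan controls Quillon.
Nordquist and Rohan together hold 65% + 35% = 100% of Pellion, so Rohan controls Pellion.
Neither Rohan nor any entity Rohan controls holds any voting interest in Arbor.
So before the transaction, Rohan does not control Arbor.
After the purchase, Rohan holds 96% of Arbor directly, and Oren's stake falls to 1%.
Rohan holds 96% of Arbor, so Rohan controls Arbor.
Rohan did not control Arbor before and does after, so the clause is triggered.

Yes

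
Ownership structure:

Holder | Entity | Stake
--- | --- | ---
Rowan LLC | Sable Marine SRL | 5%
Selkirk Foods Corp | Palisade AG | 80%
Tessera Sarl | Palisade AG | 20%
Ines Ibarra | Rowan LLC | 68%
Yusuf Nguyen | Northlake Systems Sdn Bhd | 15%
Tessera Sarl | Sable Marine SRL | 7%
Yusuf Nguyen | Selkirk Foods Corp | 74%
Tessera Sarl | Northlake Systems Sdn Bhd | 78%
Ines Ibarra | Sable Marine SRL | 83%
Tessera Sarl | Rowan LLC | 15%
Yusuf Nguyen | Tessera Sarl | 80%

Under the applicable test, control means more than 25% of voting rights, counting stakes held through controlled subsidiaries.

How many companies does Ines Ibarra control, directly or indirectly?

Ines holds 68% of Rowan, so Ines controls Rowan.
Ines and Rowan together hold 83% + 5% = 88% of Sable, so Ines controls Sable.
No other company's threshold is met.
Ines controls 2 companies.

2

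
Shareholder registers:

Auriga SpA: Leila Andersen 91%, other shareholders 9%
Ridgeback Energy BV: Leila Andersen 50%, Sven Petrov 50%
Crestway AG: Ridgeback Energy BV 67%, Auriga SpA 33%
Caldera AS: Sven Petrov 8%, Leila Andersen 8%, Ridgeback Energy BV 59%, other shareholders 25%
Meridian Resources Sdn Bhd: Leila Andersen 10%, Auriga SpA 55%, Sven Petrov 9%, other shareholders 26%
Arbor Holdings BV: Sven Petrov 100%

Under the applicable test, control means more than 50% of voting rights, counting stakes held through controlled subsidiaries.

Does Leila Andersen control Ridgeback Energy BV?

Leila holds 91% of Auriga, so Leila controls Auriga.
Leila and Auriga together hold 10% + 55% = 65% of Meridian, so Leila controls Meridian.
In Ridgeback, Leila's side holds only 50%, not > 50%.
So Leila does not control Ridgeback.

No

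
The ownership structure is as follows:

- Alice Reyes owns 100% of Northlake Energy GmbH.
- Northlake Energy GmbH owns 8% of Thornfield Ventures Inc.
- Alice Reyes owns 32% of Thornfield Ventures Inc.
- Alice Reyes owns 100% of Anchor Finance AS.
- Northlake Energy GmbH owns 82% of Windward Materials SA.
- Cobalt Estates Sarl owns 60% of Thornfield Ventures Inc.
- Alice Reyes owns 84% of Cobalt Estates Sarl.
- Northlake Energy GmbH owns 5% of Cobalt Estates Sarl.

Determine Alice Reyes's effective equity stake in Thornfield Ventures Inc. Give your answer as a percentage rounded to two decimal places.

Alice reaches Thornfield along 4 paths.
Direct stake: 32% = 32%.
Via Cobalt: 84% × 60% = 50.4%.
Via Northlake → Cobalt: 100% × 5% × 60% = 3%.
Via Northlake: 100% × 8% = 8%.
Total: 32% + 50.4% + 3% + 8% = 93.4%.
Rounded: 93.40%.

93.40%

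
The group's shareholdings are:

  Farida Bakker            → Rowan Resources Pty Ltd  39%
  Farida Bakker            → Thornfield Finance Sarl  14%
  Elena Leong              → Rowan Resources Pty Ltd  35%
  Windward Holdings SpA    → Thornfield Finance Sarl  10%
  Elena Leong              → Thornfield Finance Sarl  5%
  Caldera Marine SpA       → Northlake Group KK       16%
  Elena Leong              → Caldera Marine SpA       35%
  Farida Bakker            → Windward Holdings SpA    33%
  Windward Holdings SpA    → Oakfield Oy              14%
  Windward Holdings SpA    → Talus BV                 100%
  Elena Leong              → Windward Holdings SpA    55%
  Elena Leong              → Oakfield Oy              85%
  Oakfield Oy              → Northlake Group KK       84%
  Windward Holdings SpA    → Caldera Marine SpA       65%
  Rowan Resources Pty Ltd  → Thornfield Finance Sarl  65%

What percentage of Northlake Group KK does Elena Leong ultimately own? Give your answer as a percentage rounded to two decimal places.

89.19%

Elena reaches Northlake along 4 paths.
Via Windward → Oakfield: 55% × 14% × 84% = 6.468%.
Via Oakfield: 85% × 84% = 71.4%.
Via Caldera: 35% × 16% = 5.6%.
Via Windward → Caldera: 55% × 65% × 16% = 5.72%.
Total: 6.468% + 71.4% + 5.6% + 5.72% = 89.188%.
Rounded: 89.19%.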